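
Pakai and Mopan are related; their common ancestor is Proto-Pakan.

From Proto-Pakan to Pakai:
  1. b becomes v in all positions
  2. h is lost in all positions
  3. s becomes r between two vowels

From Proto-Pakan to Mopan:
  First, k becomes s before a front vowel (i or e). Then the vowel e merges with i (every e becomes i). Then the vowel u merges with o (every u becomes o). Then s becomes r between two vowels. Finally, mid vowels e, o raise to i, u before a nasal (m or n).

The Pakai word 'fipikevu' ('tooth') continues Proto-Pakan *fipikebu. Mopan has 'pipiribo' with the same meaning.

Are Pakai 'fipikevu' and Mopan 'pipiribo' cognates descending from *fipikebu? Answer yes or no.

Derive the expected Mopan reflex of *fipikebu:
Mopan: *fipikebu > fipisebu > fipisibu > fipisibo > fipiribo  (by palatalisation, vowel merger, vowel merger, rhotacism)
The regular Mopan reflex would be 'fipiribo', but the attested form is 'pipiribo'. The correspondence is irregular, so they are not cognates (the Mopan form has a different source).

no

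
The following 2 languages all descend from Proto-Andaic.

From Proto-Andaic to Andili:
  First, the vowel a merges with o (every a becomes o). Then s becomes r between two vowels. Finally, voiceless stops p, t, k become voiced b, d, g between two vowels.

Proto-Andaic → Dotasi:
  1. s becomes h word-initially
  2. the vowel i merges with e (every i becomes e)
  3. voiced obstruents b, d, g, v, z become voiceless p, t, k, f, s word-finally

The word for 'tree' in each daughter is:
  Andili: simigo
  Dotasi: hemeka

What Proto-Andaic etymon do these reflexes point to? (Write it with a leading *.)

*simika

Position 6: Andili has o, Dotasi has a. Dotasi preserves a here (none of its changes turn any other segment into a), so the proto-segment is *a.
Position 2: Andili has i, Dotasi has e. Andili preserves i here (none of its changes turn any other segment into i), so the proto-segment is *i.
This points to *simika. Verify forward in each daughter:
Andili: start from *simika.
  rule 1 (vowel merger): simika → simiko
  rule 2: no change — simiko
  rule 3 (intervocalic voicing): simiko → simigo
  ⇒ Andili simigo
Dotasi: start from *simika.
  rule 1 (debuccalisation): simika → himika
  rule 2 (vowel merger): himika → hemeka
  rule 3: no change — hemeka
  ⇒ Dotasi hemeka
Only *simika yields all of Andili simigo, Dotasi hemeka.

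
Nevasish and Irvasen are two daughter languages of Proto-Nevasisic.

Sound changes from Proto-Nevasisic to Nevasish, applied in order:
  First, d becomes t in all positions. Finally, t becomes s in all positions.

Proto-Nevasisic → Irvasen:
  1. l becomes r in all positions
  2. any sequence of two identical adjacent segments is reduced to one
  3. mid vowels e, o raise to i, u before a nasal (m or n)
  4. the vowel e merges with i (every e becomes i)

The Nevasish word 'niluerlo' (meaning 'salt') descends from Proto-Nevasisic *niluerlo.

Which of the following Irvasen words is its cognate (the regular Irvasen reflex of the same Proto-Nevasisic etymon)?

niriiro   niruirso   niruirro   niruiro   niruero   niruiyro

Irvasen: *niluerlo > niruerro > niruero > niruiro  (by unconditioned shift, degemination, vowel merger)
The other candidates each miss or misapply at least one Irvasen change.

niruiro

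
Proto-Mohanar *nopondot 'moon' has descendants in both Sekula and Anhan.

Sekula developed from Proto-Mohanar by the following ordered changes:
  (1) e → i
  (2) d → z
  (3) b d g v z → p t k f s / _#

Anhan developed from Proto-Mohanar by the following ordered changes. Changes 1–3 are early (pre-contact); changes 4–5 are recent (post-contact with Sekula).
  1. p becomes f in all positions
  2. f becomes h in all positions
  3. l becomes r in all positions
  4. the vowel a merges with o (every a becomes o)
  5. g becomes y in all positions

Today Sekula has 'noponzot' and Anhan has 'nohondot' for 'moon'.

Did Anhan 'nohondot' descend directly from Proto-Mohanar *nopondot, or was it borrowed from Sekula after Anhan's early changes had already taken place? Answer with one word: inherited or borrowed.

If inherited, *nopondot would pass through all of Anhan's changes:
Anhan: *nopondot
  nopondot → nofondot   [unconditioned shift]
  nofondot → nohondot   [unconditioned shift]
  nohondot (rule 3 does not apply)
  nohondot (rule 4 does not apply)
  nohondot (rule 5 does not apply)
  giving Anhan nohondot.
If borrowed from Sekula 'noponzot' after the early changes, it would undergo only the recent ones:
  rule 4 (vowel merger): no change (noponzot)
  rule 5 (unconditioned shift): no change (noponzot)
  ⇒ as a loan: noponzot
Anhan 'nohondot' matches the inherited outcome exactly, so it is an inherited cognate, not a loan.

inherited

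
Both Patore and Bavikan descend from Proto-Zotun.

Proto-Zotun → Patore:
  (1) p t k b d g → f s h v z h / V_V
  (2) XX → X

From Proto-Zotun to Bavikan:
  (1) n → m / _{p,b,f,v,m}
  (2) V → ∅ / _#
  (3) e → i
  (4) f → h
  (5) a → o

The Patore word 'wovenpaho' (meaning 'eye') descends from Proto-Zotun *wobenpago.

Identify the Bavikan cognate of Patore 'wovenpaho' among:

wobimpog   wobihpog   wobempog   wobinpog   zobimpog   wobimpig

wobimpog

Bavikan: *wobenpago
  wobenpago → wobempago   [nasal place assimilation]
  wobempago → wobempag   [apocope]
  wobempag → wobimpag   [vowel merger]
  wobimpag (rule 4 does not apply)
  wobimpag → wobimpog   [vowel merger]
  giving Bavikan wobimpog.
Among the options, 'wobimpog' alone shows every Bavikan change applied in order.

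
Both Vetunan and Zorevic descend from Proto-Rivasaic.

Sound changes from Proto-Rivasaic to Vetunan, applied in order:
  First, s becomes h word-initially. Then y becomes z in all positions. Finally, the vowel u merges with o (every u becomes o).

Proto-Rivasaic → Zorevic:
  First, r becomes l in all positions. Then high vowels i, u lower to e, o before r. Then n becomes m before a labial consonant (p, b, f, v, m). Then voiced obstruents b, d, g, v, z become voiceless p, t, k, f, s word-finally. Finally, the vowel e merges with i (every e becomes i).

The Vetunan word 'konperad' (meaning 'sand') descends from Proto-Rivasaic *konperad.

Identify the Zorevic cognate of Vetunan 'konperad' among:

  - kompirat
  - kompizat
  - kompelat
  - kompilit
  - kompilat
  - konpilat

kompilat

Zorevic: *konperad
  konperad → konpelad   [unconditioned shift]
  konpelad (rule 2 does not apply)
  konpelad → kompelad   [nasal place assimilation]
  kompelad → kompelat   [final devoicing]
  kompelat → kompilat   [vowel merger]
  giving Zorevic kompilat.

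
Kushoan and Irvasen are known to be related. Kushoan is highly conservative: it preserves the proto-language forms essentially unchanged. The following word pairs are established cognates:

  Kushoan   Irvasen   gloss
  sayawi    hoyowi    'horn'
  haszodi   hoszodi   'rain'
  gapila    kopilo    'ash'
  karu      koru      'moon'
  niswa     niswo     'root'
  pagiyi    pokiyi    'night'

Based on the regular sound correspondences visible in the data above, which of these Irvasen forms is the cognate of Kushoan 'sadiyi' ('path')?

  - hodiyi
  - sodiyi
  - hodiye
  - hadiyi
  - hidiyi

sayawi ~ hoyowi — Kushoan s corresponds to Irvasen h word-initially before a back vowel.
sayawi ~ hoyowi, haszodi ~ hoszodi — Kushoan a corresponds to Irvasen o after a consonant, before a consonant other than r, m, n, p, b, f, v.
Applying these to Kushoan 'sadiyi':
  sadiyi → hadiyi   (s→h word-initially before a back vowel)
  hadiyi → hodiyi   (a→o after a consonant, before a consonant other than r, m, n, p, b, f, v)
So the Irvasen cognate is 'hodiyi'.

hodiyi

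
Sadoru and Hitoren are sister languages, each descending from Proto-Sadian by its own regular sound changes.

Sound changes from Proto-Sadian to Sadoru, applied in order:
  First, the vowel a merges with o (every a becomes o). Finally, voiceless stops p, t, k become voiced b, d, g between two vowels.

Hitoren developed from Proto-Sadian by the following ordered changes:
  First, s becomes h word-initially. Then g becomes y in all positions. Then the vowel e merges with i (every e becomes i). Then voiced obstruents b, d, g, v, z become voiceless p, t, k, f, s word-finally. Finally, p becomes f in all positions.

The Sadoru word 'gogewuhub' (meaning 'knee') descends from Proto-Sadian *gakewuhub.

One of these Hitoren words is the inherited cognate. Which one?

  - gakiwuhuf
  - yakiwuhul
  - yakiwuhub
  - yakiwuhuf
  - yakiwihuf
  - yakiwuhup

Hitoren: start from *gakewuhub.
  rule 1: no change — gakewuhub
  rule 2 (unconditioned shift): gakewuhub → yakewuhub
  rule 3 (vowel merger): yakewuhub → yakiwuhub
  rule 4 (final devoicing): yakiwuhub → yakiwuhup
  rule 5 (unconditioned shift): yakiwuhup → yakiwuhuf
  ⇒ Hitoren yakiwuhuf
Among the options, 'yakiwuhuf' alone shows every Hitoren change applied in order.

yakiwuhuf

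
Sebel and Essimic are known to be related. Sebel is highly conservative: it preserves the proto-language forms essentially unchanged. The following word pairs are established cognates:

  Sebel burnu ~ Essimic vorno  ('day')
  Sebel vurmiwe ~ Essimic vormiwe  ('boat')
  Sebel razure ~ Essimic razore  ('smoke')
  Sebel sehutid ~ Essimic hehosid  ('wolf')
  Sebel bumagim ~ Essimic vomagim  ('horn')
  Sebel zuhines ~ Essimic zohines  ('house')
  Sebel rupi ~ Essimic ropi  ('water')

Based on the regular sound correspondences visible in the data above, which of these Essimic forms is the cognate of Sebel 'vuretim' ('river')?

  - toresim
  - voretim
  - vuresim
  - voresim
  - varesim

burnu ~ vorno, vurmiwe ~ vormiwe — Sebel u corresponds to Essimic o after a consonant, before r.
sehutid ~ hehosid — Sebel t corresponds to Essimic s between vowels (before a front vowel).
Applying these to Sebel 'vuretim':
  vuretim → voretim   (u→o after a consonant, before r)
  voretim → voresim   (t→s between vowels (before a front vowel))
So the Essimic cognate is 'voresim'.

voresim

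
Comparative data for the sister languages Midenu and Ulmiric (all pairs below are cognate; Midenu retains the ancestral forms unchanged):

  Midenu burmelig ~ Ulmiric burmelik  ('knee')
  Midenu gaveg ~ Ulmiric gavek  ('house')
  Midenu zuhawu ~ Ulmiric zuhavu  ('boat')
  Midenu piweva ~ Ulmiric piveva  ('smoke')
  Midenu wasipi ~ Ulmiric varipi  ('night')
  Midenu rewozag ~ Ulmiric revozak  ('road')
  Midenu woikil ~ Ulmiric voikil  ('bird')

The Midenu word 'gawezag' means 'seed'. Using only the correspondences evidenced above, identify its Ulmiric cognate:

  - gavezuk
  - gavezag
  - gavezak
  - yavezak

gavezak

piweva ~ piveva — Midenu w corresponds to Ulmiric v between vowels (before a front vowel).
burmelig ~ burmelik, gaveg ~ gavek — Midenu g corresponds to Ulmiric k word-finally.
Applying these to Midenu 'gawezag':
  gawezag → gavezag   (w→v between vowels (before a front vowel))
  gavezag → gavezak   (g→k word-finally)
So the Ulmiric cognate is 'gavezak'.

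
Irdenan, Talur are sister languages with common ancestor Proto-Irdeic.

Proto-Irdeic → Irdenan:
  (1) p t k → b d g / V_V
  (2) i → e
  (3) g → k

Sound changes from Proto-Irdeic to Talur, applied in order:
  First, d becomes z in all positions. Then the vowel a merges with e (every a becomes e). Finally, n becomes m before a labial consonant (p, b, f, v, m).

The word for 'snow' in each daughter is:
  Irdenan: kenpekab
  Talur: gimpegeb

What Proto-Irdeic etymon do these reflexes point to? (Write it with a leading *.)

Position 6: Irdenan has k, Talur has g. Talur preserves g here (none of its changes turn any other segment into g), so the proto-segment is *g.
Position 2: Irdenan has e, Talur has i. Talur preserves i here (none of its changes turn any other segment into i), so the proto-segment is *i.
Verify the candidate proto-form against each daughter:
Irdenan: *ginpegab
  ginpegab (rule 1 does not apply)
  ginpegab → genpegab   [vowel merger]
  genpegab → kenpekab   [unconditioned shift]
  giving Irdenan kenpekab.
Talur: *ginpegab > ginpegeb > gimpegeb  (by vowel merger, nasal place assimilation)
No other proto-form is consistent with every reflex, so the reconstruction is *ginpegab.

*ginpegab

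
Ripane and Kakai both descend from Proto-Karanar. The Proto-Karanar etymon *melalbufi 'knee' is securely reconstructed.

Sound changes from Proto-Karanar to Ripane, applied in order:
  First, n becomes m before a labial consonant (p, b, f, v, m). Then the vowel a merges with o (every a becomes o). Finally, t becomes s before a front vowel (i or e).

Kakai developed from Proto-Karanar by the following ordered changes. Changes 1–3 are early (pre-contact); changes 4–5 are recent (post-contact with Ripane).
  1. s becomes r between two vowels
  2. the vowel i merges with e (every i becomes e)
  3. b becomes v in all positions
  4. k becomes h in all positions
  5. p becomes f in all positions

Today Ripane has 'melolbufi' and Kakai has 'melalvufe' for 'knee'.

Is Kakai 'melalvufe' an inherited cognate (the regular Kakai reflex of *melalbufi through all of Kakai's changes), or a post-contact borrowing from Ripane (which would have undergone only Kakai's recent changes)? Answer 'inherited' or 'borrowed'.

If inherited, *melalbufi would pass through all of Kakai's changes:
Kakai: *melalbufi
  melalbufi (rule 1 does not apply)
  melalbufi → melalbufe   [vowel merger]
  melalbufe → melalvufe   [unconditioned shift]
  melalvufe (rule 4 does not apply)
  melalvufe (rule 5 does not apply)
  giving Kakai melalvufe.
If borrowed from Ripane 'melolbufi' after the early changes, it would undergo only the recent ones:
  rule 4 (unconditioned shift): no change (melolbufi)
  rule 5 (unconditioned shift): no change (melolbufi)
  ⇒ as a loan: melolbufi
Kakai 'melalvufe' matches the inherited outcome exactly, so it is an inherited cognate, not a loan.

inherited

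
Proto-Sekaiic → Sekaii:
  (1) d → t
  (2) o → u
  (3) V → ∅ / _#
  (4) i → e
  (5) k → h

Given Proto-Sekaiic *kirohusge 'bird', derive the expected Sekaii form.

Sekaii: start from *kirohusge.
  rule 1: no change — kirohusge
  rule 2 (vowel merger): kirohusge → kiruhusge
  rule 3 (apocope): kiruhusge → kiruhusg
  rule 4 (vowel merger): kiruhusg → keruhusg
  rule 5 (unconditioned shift): keruhusg → heruhusg
  ⇒ Sekaii heruhusg

heruhusg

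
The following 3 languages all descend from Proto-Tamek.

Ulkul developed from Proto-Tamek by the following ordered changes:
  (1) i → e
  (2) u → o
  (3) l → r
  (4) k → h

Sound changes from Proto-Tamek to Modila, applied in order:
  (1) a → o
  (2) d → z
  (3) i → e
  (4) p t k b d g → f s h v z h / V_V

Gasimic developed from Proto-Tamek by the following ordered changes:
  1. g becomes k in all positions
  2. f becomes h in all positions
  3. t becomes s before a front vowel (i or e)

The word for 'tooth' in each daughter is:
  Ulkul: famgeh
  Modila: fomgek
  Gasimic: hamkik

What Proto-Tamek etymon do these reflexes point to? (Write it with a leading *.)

Position 4: Ulkul has g, Modila has g, Gasimic has k. Ulkul preserves g here (none of its changes turn any other segment into g), so the proto-segment is *g.
Position 2: Ulkul has a, Modila has o, Gasimic has a. Ulkul preserves a here (none of its changes turn any other segment into a), so the proto-segment is *a.
Position 6: Ulkul has h, Modila has k, Gasimic has k. Modila preserves k here (none of its changes turn any other segment into k), so the proto-segment is *k.
Continuing position by position gives *famgik; check it forward:
Ulkul: *famgik > famgek > famgeh  (by vowel merger, unconditioned shift)
Modila: start from *famgik.
  rule 1 (vowel merger): famgik → fomgik
  rule 2: no change — fomgik
  rule 3 (vowel merger): fomgik → fomgek
  rule 4: no change — fomgek
  ⇒ Modila fomgek
Gasimic: *famgik > famkik > hamkik  (by unconditioned shift, unconditioned shift)
*famgik is the unique common source.

*famgik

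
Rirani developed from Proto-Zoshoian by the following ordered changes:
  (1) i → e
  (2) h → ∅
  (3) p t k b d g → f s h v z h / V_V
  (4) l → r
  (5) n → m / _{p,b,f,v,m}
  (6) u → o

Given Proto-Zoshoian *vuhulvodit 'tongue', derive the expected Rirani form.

Rirani: *vuhulvodit > vuhulvodet > vuulvodet > vuulvozet > vuurvozet > voorvozet  (by vowel merger, h-loss, intervocalic lenition, unconditioned shift, vowel merger)

voorvozet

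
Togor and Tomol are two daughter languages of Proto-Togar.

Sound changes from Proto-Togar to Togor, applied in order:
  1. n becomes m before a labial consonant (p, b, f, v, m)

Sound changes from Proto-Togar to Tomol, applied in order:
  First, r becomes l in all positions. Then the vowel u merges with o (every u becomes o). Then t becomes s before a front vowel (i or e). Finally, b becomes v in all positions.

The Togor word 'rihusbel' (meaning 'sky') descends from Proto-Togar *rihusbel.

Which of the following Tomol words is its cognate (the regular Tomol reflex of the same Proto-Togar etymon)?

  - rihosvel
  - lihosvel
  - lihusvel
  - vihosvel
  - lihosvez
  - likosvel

Tomol: *rihusbel > lihusbel > lihosbel > lihosvel  (by unconditioned shift, vowel merger, unconditioned shift)
The other candidates each miss or misapply at least one Tomol change.

lihosvel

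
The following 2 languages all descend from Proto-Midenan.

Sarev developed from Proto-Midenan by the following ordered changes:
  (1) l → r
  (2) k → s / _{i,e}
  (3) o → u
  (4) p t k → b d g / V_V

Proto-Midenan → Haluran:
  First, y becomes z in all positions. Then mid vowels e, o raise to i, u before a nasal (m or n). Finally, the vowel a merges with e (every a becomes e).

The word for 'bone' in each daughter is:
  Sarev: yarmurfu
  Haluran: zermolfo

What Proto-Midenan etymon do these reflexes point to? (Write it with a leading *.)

Position 1: Sarev has y, Haluran has z. Sarev preserves y here (none of its changes turn any other segment into y), so the proto-segment is *y.
Position 8: Sarev has u, Haluran has o. Haluran preserves o here (none of its changes turn any other segment into o), so the proto-segment is *o.
This points to *yarmolfo. Verify forward in each daughter:
Sarev: *yarmolfo > yarmorfo > yarmurfu  (by unconditioned shift, vowel merger)
Haluran: start from *yarmolfo.
  rule 1 (unconditioned shift): yarmolfo → zarmolfo
  rule 2: no change — zarmolfo
  rule 3 (vowel merger): zarmolfo → zermolfo
  ⇒ Haluran zermolfo
Only *yarmolfo yields all of Sarev yarmurfu, Haluran zermolfo.

*yarmolfo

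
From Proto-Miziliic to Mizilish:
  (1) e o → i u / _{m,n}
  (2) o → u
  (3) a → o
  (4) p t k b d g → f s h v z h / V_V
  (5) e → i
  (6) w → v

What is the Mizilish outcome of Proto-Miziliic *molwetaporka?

mulvisofurko

Mizilish: *molwetaporka
  molwetaporka (rule 1 does not apply)
  molwetaporka → mulwetapurka   [vowel merger]
  mulwetapurka → mulwetopurko   [vowel merger]
  mulwetopurko → mulwesofurko   [intervocalic lenition]
  mulwesofurko → mulwisofurko   [vowel merger]
  mulwisofurko → mulvisofurko   [unconditioned shift]
  giving Mizilish mulvisofurko.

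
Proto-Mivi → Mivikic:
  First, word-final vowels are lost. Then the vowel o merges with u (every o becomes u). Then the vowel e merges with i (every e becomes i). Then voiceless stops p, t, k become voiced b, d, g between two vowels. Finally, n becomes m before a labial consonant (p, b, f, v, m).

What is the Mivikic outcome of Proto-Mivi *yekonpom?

yigumpum

Mivikic: start from *yekonpom.
  rule 1: no change — yekonpom
  rule 2 (vowel merger): yekonpom → yekunpum
  rule 3 (vowel merger): yekunpum → yikunpum
  rule 4 (intervocalic voicing): yikunpum → yigunpum
  rule 5 (nasal place assimilation): yigunpum → yigumpum
  ⇒ Mivikic yigumpum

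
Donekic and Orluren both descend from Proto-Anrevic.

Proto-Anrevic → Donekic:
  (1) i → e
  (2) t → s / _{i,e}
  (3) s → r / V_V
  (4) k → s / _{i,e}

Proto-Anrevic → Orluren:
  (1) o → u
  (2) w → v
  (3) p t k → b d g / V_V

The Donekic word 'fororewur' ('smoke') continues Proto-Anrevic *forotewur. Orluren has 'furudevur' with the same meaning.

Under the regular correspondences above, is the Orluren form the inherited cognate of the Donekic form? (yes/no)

Derive the expected Orluren reflex of *forotewur:
Orluren: *forotewur > furutewur > furutevur > furudevur  (by vowel merger, unconditioned shift, intervocalic voicing)
Orluren 'furudevur' matches the regular reflex exactly, so the pair is cognate.

yes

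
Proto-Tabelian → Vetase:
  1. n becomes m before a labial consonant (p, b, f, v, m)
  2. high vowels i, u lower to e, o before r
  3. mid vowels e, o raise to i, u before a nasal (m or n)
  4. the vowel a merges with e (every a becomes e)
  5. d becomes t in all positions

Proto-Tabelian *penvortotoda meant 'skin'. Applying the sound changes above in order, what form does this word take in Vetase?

pimvortotote

Vetase: start from *penvortotoda.
  rule 1 (nasal place assimilation): penvortotoda → pemvortotoda
  rule 2: no change — pemvortotoda
  rule 3 (pre-nasal raising): pemvortotoda → pimvortotoda
  rule 4 (vowel merger): pimvortotoda → pimvortotode
  rule 5 (unconditioned shift): pimvortotode → pimvortotote
  ⇒ Vetase pimvortotote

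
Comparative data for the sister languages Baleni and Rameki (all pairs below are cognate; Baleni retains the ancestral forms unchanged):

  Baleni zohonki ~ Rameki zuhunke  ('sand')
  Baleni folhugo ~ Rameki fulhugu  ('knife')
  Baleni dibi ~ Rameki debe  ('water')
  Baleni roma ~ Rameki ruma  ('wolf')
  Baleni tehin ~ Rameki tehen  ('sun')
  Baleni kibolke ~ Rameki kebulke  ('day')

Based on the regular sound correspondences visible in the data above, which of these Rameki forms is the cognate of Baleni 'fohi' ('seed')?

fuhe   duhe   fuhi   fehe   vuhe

fuhe

zohonki ~ zuhunke, folhugo ~ fulhugu — Baleni o corresponds to Rameki u after a consonant, before a consonant other than r, m, n, p, b, f, v.
zohonki ~ zuhunke, dibi ~ debe — Baleni i corresponds to Rameki e word-finally.
Applying these to Baleni 'fohi':
  fohi → fuhi   (o→u after a consonant, before a consonant other than r, m, n, p, b, f, v)
  fuhi → fuhe   (i→e word-finally)
So the Rameki cognate is 'fuhe'.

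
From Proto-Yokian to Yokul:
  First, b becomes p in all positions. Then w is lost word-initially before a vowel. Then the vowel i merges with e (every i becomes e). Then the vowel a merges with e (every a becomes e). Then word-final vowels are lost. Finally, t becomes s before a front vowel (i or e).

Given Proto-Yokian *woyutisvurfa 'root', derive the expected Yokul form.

oyusesvurf

Yokul: *woyutisvurfa
  woyutisvurfa (rule 1 does not apply)
  woyutisvurfa → oyutisvurfa   [glide loss]
  oyutisvurfa → oyutesvurfa   [vowel merger]
  oyutesvurfa → oyutesvurfe   [vowel merger]
  oyutesvurfe → oyutesvurf   [apocope]
  oyutesvurf → oyusesvurf   [palatalisation]
  giving Yokul oyusesvurf.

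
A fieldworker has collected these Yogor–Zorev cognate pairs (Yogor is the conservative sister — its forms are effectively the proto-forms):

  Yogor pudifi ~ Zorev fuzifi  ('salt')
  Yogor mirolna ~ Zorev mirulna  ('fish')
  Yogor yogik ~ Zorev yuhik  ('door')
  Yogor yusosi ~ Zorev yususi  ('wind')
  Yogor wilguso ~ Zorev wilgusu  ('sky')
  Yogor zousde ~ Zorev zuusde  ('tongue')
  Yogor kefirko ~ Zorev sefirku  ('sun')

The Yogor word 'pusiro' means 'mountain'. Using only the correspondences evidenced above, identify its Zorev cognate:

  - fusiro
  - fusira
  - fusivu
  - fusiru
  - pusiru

pudifi ~ fuzifi — Yogor p corresponds to Zorev f word-initially before a back vowel.
wilguso ~ wilgusu, kefirko ~ sefirku — Yogor o corresponds to Zorev u word-finally.
Applying these to Yogor 'pusiro':
  pusiro → fusiro   (p→f word-initially before a back vowel)
  fusiro → fusiru   (o→u word-finally)
So the Zorev cognate is 'fusiru'.

fusiru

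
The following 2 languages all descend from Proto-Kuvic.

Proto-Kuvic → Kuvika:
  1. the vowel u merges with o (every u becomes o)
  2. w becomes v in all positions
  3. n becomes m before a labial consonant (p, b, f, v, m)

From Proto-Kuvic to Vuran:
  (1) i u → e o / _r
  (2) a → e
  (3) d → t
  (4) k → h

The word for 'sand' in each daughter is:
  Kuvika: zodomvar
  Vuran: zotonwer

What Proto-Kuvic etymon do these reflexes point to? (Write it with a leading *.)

Position 3: Kuvika has d, Vuran has t. Kuvika preserves d here (none of its changes turn any other segment into d), so the proto-segment is *d.
Position 7: Kuvika has a, Vuran has e. Kuvika preserves a here (none of its changes turn any other segment into a), so the proto-segment is *a.
Position 5: Kuvika has m, Vuran has n. Vuran preserves n here (none of its changes turn any other segment into n), so the proto-segment is *n.
Continuing position by position gives *zodonwar; check it forward:
Kuvika: *zodonwar > zodonvar > zodomvar  (by unconditioned shift, nasal place assimilation)
Vuran: *zodonwar
  zodonwar (rule 1 does not apply)
  zodonwar → zodonwer   [vowel merger]
  zodonwer → zotonwer   [unconditioned shift]
  zotonwer (rule 4 does not apply)
  giving Vuran zotonwer.
*zodonwar is the unique common source.

*zodonwar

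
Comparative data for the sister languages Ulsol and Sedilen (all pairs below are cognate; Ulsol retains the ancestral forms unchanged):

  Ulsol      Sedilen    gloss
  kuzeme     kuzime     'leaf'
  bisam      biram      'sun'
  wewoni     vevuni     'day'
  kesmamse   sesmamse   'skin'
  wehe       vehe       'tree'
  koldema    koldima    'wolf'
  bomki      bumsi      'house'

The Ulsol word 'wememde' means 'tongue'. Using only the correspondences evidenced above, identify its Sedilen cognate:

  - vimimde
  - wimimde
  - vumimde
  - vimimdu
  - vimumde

wewoni ~ vevuni, wehe ~ vehe — Ulsol w corresponds to Sedilen v word-initially before a front vowel.
kuzeme ~ kuzime, koldema ~ koldima — Ulsol e corresponds to Sedilen i after a consonant, before a nasal.
Applying these to Ulsol 'wememde':
  wememde → vememde   (w→v word-initially before a front vowel)
  vememde → vimemde   (e→i after a consonant, before a nasal)
  vimemde → vimimde   (e→i after a consonant, before a nasal)
So the Sedilen cognate is 'vimimde'.

vimimde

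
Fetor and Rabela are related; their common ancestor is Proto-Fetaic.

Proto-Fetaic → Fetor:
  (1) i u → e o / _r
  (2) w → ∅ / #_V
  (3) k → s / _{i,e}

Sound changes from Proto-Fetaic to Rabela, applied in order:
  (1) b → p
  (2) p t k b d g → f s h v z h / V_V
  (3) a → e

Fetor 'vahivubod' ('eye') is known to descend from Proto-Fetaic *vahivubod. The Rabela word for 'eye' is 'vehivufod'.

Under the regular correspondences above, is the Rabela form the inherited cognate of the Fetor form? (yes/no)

Derive the expected Rabela reflex of *vahivubod:
Rabela: *vahivubod
  vahivubod → vahivupod   [unconditioned shift]
  vahivupod → vahivufod   [intervocalic lenition]
  vahivufod → vehivufod   [vowel merger]
  giving Rabela vehivufod.
Rabela 'vehivufod' matches the regular reflex exactly, so the pair is cognate.

yes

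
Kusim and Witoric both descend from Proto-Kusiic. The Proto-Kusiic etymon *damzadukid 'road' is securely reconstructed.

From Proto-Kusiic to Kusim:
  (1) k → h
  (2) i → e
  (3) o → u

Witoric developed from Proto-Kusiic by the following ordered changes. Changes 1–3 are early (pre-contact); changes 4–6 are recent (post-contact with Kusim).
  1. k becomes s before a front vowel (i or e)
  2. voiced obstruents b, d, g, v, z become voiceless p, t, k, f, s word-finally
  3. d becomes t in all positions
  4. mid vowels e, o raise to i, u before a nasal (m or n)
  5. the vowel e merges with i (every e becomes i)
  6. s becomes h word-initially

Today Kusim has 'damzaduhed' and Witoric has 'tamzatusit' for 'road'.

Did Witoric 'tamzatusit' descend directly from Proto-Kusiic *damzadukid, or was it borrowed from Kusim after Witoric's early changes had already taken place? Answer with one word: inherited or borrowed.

inherited

If inherited, *damzadukid would pass through all of Witoric's changes:
Witoric: *damzadukid > damzadusid > damzadusit > tamzatusit  (by palatalisation, final devoicing, unconditioned shift)
If borrowed from Kusim 'damzaduhed' after the early changes, it would undergo only the recent ones:
  rule 4 (pre-nasal raising): no change (damzaduhed)
  rule 5 (vowel merger): damzaduhed → damzaduhid
  rule 6 (debuccalisation): no change (damzaduhid)
  ⇒ as a loan: damzaduhid
Witoric 'tamzatusit' matches the inherited outcome exactly, so it is an inherited cognate, not a loan.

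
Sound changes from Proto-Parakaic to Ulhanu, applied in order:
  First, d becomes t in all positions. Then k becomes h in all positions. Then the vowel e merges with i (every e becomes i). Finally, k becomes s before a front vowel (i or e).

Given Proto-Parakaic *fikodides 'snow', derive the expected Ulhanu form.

fihotitis

Ulhanu: start from *fikodides.
  rule 1 (unconditioned shift): fikodides → fikotites
  rule 2 (unconditioned shift): fikotites → fihotites
  rule 3 (vowel merger): fihotites → fihotitis
  rule 4: no change — fihotitis
  ⇒ Ulhanu fihotitis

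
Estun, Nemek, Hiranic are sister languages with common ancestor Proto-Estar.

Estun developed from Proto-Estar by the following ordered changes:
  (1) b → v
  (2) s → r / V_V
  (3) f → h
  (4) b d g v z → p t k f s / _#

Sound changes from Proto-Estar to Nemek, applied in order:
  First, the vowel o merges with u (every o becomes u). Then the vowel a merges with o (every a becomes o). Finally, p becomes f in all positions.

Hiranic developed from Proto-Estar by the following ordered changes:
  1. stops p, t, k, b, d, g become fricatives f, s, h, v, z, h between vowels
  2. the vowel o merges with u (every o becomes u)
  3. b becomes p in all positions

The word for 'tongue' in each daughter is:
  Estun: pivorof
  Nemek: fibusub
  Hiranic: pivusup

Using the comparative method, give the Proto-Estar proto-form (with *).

*pibosob

Position 7: Estun has f, Nemek has b, Hiranic has p. Nemek preserves b here (none of its changes turn any other segment into b), so the proto-segment is *b.
Position 1: Estun has p, Nemek has f, Hiranic has p. Estun preserves p here (none of its changes turn any other segment into p), so the proto-segment is *p.
This points to *pibosob. Verify forward in each daughter:
Estun: *pibosob > pivosov > pivorov > pivorof  (by unconditioned shift, rhotacism, final devoicing)
Nemek: *pibosob > pibusub > fibusub  (by vowel merger, unconditioned shift)
Hiranic: *pibosob
  pibosob → pivosob   [intervocalic lenition]
  pivosob → pivusub   [vowel merger]
  pivusub → pivusup   [unconditioned shift]
  giving Hiranic pivusup.
No other proto-form is consistent with every reflex, so the reconstruction is *pibosob.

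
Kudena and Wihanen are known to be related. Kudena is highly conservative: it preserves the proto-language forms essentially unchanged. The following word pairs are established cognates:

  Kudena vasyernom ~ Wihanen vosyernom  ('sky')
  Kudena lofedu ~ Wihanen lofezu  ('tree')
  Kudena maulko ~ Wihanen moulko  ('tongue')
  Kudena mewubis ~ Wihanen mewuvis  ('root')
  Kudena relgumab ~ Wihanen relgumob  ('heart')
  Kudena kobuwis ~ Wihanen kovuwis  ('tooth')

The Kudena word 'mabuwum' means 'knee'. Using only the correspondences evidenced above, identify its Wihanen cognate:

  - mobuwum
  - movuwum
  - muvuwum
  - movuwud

movuwum

relgumab ~ relgumob — Kudena a corresponds to Wihanen o after a consonant, before a labial obstruent.
kobuwis ~ kovuwis — Kudena b corresponds to Wihanen v between vowels (before a back vowel).
Applying these to Kudena 'mabuwum':
  mabuwum → mobuwum   (a→o after a consonant, before a labial obstruent)
  mobuwum → movuwum   (b→v between vowels (before a back vowel))
So the Wihanen cognate is 'movuwum'.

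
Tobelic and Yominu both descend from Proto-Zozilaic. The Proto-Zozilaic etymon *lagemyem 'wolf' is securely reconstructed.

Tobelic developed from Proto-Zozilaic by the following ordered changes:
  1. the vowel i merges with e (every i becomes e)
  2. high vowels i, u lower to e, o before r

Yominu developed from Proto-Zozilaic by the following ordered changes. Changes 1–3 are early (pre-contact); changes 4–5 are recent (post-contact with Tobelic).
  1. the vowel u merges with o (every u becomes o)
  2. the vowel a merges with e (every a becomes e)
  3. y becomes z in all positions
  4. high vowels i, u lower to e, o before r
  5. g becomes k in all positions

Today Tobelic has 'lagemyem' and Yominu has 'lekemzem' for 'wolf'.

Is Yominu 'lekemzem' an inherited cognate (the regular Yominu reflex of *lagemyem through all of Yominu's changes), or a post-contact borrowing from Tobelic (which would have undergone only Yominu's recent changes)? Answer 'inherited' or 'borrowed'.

inherited

If inherited, *lagemyem would pass through all of Yominu's changes:
Yominu: *lagemyem
  lagemyem (rule 1 does not apply)
  lagemyem → legemyem   [vowel merger]
  legemyem → legemzem   [unconditioned shift]
  legemzem (rule 4 does not apply)
  legemzem → lekemzem   [unconditioned shift]
  giving Yominu lekemzem.
If borrowed from Tobelic 'lagemyem' after the early changes, it would undergo only the recent ones:
  rule 4 (pre-rhotic lowering): no change (lagemyem)
  rule 5 (unconditioned shift): lagemyem → lakemyem
  ⇒ as a loan: lakemyem
Yominu 'lekemzem' matches the inherited outcome exactly, so it is an inherited cognate, not a loan.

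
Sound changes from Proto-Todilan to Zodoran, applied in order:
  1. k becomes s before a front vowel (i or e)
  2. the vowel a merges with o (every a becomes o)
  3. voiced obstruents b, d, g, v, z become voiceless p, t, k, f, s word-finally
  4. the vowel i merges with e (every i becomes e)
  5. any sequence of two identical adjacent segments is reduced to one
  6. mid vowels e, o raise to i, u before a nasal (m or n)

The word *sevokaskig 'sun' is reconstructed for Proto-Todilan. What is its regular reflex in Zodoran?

sevokosek

Zodoran: start from *sevokaskig.
  rule 1 (palatalisation): sevokaskig → sevokassig
  rule 2 (vowel merger): sevokassig → sevokossig
  rule 3 (final devoicing): sevokossig → sevokossik
  rule 4 (vowel merger): sevokossik → sevokossek
  rule 5 (degemination): sevokossek → sevokosek
  rule 6: no change — sevokosek
  ⇒ Zodoran sevokosek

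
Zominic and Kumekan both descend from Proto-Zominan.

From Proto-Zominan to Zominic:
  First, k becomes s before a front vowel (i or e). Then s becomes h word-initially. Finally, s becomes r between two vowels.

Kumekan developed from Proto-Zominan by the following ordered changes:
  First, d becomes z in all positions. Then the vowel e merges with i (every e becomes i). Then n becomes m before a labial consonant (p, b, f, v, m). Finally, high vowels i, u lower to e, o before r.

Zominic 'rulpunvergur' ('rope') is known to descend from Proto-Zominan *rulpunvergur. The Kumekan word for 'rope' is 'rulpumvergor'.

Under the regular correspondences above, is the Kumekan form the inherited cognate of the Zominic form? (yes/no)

Derive the expected Kumekan reflex of *rulpunvergur:
Kumekan: *rulpunvergur > rulpunvirgur > rulpumvirgur > rulpumvergor  (by vowel merger, nasal place assimilation, pre-rhotic lowering)
Kumekan 'rulpumvergor' matches the regular reflex exactly, so the pair is cognate.

yes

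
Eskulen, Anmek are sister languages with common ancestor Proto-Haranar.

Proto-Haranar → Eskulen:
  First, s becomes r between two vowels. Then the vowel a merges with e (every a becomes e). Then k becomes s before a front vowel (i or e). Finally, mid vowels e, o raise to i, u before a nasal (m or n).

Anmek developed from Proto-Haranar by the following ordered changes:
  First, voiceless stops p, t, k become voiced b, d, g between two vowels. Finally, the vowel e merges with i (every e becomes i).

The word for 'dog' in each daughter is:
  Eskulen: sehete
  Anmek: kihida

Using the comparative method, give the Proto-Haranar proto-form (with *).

Position 6: Eskulen has e, Anmek has a. Anmek preserves a here (none of its changes turn any other segment into a), so the proto-segment is *a.
Position 5: Eskulen has t, Anmek has d. Eskulen preserves t here (none of its changes turn any other segment into t), so the proto-segment is *t.
Position 4: Eskulen has e, Anmek has i. Taking the neighbouring segments as reconstructed: Eskulen e could go back to *a or *e; Anmek i could go back to *e or *i — the one source consistent with every daughter is *e.
This points to *keheta. Verify forward in each daughter:
Eskulen: *keheta > kehete > sehete  (by vowel merger, palatalisation)
Anmek: start from *keheta.
  rule 1 (intervocalic voicing): keheta → keheda
  rule 2 (vowel merger): keheda → kihida
  ⇒ Anmek kihida
No other proto-form is consistent with every reflex, so the reconstruction is *keheta.

*keheta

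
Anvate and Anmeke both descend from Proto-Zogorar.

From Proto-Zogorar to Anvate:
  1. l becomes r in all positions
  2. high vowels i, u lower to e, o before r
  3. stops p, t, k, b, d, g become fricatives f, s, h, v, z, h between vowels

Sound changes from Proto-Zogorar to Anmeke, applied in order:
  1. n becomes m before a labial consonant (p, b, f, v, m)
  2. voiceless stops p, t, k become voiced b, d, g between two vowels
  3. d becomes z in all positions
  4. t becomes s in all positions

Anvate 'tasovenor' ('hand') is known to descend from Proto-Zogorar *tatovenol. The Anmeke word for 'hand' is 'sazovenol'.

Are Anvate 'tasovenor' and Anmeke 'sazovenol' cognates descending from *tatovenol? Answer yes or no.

yes

Derive the expected Anmeke reflex of *tatovenol:
Anmeke: *tatovenol > tadovenol > tazovenol > sazovenol  (by intervocalic voicing, unconditioned shift, unconditioned shift)
Anmeke 'sazovenol' matches the regular reflex exactly, so the pair is cognate.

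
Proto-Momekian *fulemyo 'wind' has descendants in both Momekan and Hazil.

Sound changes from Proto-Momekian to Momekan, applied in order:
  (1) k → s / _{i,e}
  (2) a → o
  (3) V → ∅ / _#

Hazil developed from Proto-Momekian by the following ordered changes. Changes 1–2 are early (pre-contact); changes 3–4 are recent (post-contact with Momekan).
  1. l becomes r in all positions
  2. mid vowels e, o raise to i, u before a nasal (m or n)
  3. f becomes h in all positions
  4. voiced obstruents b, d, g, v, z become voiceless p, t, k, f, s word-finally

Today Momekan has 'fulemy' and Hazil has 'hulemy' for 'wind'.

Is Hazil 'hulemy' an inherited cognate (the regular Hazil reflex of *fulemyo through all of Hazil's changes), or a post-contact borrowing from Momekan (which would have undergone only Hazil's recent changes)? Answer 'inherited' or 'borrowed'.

borrowed

If inherited, *fulemyo would pass through all of Hazil's changes:
Hazil: *fulemyo > furemyo > furimyo > hurimyo  (by unconditioned shift, pre-nasal raising, unconditioned shift)
If borrowed from Momekan 'fulemy' after the early changes, it would undergo only the recent ones:
  rule 3 (unconditioned shift): fulemy → hulemy
  rule 4 (final devoicing): no change (hulemy)
  ⇒ as a loan: hulemy
Hazil 'hulemy' matches the loan outcome 'hulemy', not the inherited 'hurimyo' — it skipped the early Hazil changes, so it was borrowed from Momekan.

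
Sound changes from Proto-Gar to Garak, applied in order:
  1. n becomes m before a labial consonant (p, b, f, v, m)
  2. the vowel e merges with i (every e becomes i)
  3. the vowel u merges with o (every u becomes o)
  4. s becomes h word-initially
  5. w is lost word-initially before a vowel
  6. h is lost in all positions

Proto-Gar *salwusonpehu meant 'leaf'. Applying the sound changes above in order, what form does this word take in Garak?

Garak: start from *salwusonpehu.
  rule 1 (nasal place assimilation): salwusonpehu → salwusompehu
  rule 2 (vowel merger): salwusompehu → salwusompihu
  rule 3 (vowel merger): salwusompihu → salwosompiho
  rule 4 (debuccalisation): salwosompiho → halwosompiho
  rule 5: no change — halwosompiho
  rule 6 (h-loss): halwosompiho → alwosompio
  ⇒ Garak alwosompio

alwosompio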